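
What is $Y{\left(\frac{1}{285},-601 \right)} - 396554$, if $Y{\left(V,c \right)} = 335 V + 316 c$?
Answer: $- \frac{33428723}{57} \approx -5.8647 \cdot 10^{5}$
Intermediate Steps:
$Y{\left(V,c \right)} = 316 c + 335 V$
$Y{\left(\frac{1}{285},-601 \right)} - 396554 = \left(316 \left(-601\right) + \frac{335}{285}\right) - 396554 = \left(-189916 + 335 \cdot \frac{1}{285}\right) - 396554 = \left(-189916 + \frac{67}{57}\right) - 396554 = - \frac{10825145}{57} - 396554 = - \frac{33428723}{57}$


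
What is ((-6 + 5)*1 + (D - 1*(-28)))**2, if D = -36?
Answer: 81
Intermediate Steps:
((-6 + 5)*1 + (D - 1*(-28)))**2 = ((-6 + 5)*1 + (-36 - 1*(-28)))**2 = (-1*1 + (-36 + 28))**2 = (-1 - 8)**2 = (-9)**2 = 81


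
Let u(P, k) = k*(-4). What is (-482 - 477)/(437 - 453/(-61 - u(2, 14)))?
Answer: -4795/2638 ≈ -1.8177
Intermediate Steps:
u(P, k) = -4*k
(-482 - 477)/(437 - 453/(-61 - u(2, 14))) = (-482 - 477)/(437 - 453/(-61 - (-4)*14)) = -959/(437 - 453/(-61 - 1*(-56))) = -959/(437 - 453/(-61 + 56)) = -959/(437 - 453/(-5)) = -959/(437 - 453*(-⅕)) = -959/(437 + 453/5) = -959/2638/5 = -959*5/2638 = -4795/2638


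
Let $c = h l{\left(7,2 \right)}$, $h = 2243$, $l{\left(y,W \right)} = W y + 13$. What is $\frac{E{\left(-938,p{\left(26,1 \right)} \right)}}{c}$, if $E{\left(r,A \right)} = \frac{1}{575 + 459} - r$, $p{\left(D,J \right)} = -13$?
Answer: $\frac{969893}{62620074} \approx 0.015489$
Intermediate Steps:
$l{\left(y,W \right)} = 13 + W y$
$c = 60561$ ($c = 2243 \left(13 + 2 \cdot 7\right) = 2243 \left(13 + 14\right) = 2243 \cdot 27 = 60561$)
$E{\left(r,A \right)} = \frac{1}{1034} - r$
$\frac{E{\left(-938,p{\left(26,1 \right)} \right)}}{c} = \frac{\frac{1}{1034} - -938}{60561} = \left(\frac{1}{1034} + 938\right) \frac{1}{60561} = \frac{969893}{1034} \cdot \frac{1}{60561} = \frac{969893}{62620074}$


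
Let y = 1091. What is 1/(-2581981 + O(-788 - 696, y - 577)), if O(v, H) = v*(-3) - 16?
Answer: -1/2577545 ≈ -3.8797e-7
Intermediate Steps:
O(v, H) = -16 - 3*v (O(v, H) = -3*v - 16 = -16 - 3*v)
1/(-2581981 + O(-788 - 696, y - 577)) = 1/(-2581981 + (-16 - 3*(-788 - 696))) = 1/(-2581981 + (-16 - 3*(-1484))) = 1/(-2581981 + (-16 + 4452)) = 1/(-2581981 + 4436) = 1/(-2577545) = -1/2577545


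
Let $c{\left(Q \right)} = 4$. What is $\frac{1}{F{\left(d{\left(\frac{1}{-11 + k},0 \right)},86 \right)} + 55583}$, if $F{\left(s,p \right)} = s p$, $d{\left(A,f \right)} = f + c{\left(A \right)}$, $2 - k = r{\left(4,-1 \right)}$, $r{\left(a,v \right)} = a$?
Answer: $\frac{1}{55927} \approx 1.788 \cdot 10^{-5}$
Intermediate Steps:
$k = -2$ ($k = 2 - 4 = -2$)
$d{\left(A,f \right)} = 4 + f$ ($d{\left(A,f \right)} = f + 4 = 4 + f$)
$F{\left(s,p \right)} = p s$
$\frac{1}{F{\left(d{\left(\frac{1}{-11 + k},0 \right)},86 \right)} + 55583} = \frac{1}{86 \left(4 + 0\right) + 55583} = \frac{1}{86 \cdot 4 + 55583} = \frac{1}{344 + 55583} = \frac{1}{55927}$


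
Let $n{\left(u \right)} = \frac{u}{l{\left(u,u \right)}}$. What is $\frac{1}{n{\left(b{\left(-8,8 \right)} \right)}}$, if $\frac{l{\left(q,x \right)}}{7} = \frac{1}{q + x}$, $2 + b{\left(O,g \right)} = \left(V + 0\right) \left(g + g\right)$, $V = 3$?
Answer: $\frac{7}{4232} \approx 0.0016541$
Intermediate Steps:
$b{\left(O,g \right)} = -2 + 6 g$ ($b{\left(O,g \right)} = -2 + \left(3 + 0\right) \left(g + g\right) = -2 + 3 \cdot 2 g = -2 + 6 g$)
$l{\left(q,x \right)} = \frac{7}{q + x}$
$n{\left(u \right)} = \frac{2 u^{2}}{7}$ ($n{\left(u \right)} = \frac{u}{7 \frac{1}{u + u}} = \frac{u}{7 \frac{1}{2 u}} = \frac{u}{\frac{7}{2} \frac{1}{u}} = u \frac{2 u}{7} = \frac{2 u^{2}}{7}$)
$\frac{1}{n{\left(b{\left(-8,8 \right)} \right)}} = \frac{1}{\frac{2}{7} \left(-2 + 6 \cdot 8\right)^{2}} = \frac{1}{\frac{2}{7} \left(-2 + 48\right)^{2}} = \frac{1}{\frac{2}{7} \cdot 46^{2}} = \frac{1}{\frac{2}{7} \cdot 2116} = \frac{1}{\frac{4232}{7}} = \frac{7}{4232}$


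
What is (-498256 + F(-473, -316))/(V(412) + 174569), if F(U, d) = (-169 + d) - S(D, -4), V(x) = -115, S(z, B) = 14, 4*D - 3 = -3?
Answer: -498755/174454 ≈ -2.8589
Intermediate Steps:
D = 0 (D = ¾ + (¼)*(-3) = ¾ - ¾ = 0)
F(U, d) = -183 + d (F(U, d) = (-169 + d) - 1*14 = (-169 + d) - 14 = -183 + d)
(-498256 + F(-473, -316))/(V(412) + 174569) = (-498256 + (-183 - 316))/(-115 + 174569) = (-498256 - 499)/174454 = -498755*1/174454 = -498755/174454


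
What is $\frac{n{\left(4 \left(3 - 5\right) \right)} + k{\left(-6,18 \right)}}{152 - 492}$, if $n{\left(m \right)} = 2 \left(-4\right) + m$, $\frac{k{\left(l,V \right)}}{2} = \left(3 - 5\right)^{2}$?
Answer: $\frac{2}{85} \approx 0.023529$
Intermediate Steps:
$k{\left(l,V \right)} = 8$ ($k{\left(l,V \right)} = 2 \left(3 - 5\right)^{2} = 2 \left(-2\right)^{2} = 2 \cdot 4 = 8$)
$n{\left(m \right)} = -8 + m$
$\frac{n{\left(4 \left(3 - 5\right) \right)} + k{\left(-6,18 \right)}}{152 - 492} = \frac{\left(-8 + 4 \left(3 - 5\right)\right) + 8}{152 - 492} = \frac{\left(-8 + 4 \left(-2\right)\right) + 8}{-340} = \left(\left(-8 - 8\right) + 8\right) \left(- \frac{1}{340}\right) = \left(-16 + 8\right) \left(- \frac{1}{340}\right) = \left(-8\right) \left(- \frac{1}{340}\right) = \frac{2}{85}$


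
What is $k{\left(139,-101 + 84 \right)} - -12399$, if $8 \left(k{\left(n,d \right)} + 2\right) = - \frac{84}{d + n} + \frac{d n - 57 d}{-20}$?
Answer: $\frac{60539457}{4880} \approx 12406.0$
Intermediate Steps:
$k{\left(n,d \right)} = -2 - \frac{21}{2 \left(d + n\right)} + \frac{57 d}{160} - \frac{d n}{160}$ ($k{\left(n,d \right)} = -2 + \frac{- \frac{84}{d + n} + \frac{d n - 57 d}{-20}}{8} = -2 + \frac{- \frac{84}{d + n} + \left(- 57 d + d n\right) \left(- \frac{1}{20}\right)}{8} = -2 + \frac{- \frac{84}{d + n} - \left(- \frac{57 d}{20} + \frac{d n}{20}\right)}{8} = -2 + \frac{- \frac{84}{d + n} + \frac{57 d}{20} - \frac{d n}{20}}{8} = -2 - \left(- \frac{57 d}{160} + \frac{21}{2 \left(d + n\right)} + \frac{d n}{160}\right) = -2 - \frac{21}{2 \left(d + n\right)} + \frac{57 d}{160} - \frac{d n}{160}$)
$k{\left(139,-101 + 84 \right)} - -12399 = \frac{-1680 - 320 \left(-101 + 84\right) - 44480 + 57 \left(-101 + 84\right)^{2} - \left(-101 + 84\right) 139^{2} - 139 \left(-101 + 84\right)^{2} + 57 \left(-101 + 84\right) 139}{160 \left(\left(-101 + 84\right) + 139\right)} - -12399 = \frac{-1680 - -5440 - 44480 + 57 \left(-17\right)^{2} - \left(-17\right) 19321 - 139 \left(-17\right)^{2} + 57 \left(-17\right) 139}{160 \left(-17 + 139\right)} + 12399 = \frac{-1680 + 5440 - 44480 + 57 \cdot 289 + 328457 - 139 \cdot 289 - 134691}{160 \cdot 122} + 12399 = \frac{1}{160} \cdot \frac{1}{122} \left(-1680 + 5440 - 44480 + 16473 + 328457 - 40171 - 134691\right) + 12399 = \frac{1}{160} \cdot \frac{1}{122} \cdot 129348 + 12399 = \frac{32337}{4880} + 12399 = \frac{60539457}{4880}$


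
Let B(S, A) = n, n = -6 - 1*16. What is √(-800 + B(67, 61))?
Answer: I*√822 ≈ 28.671*I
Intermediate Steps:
n = -22 (n = -6 - 16 = -22)
B(S, A) = -22
√(-800 + B(67, 61)) = √(-800 - 22) = √(-822) = I*√822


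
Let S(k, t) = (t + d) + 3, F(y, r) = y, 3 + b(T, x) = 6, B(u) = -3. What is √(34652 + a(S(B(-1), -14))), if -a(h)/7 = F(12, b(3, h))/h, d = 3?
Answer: 5*√5546/2 ≈ 186.18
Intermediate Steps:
b(T, x) = 3 (b(T, x) = -3 + 6 = 3)
S(k, t) = 6 + t (S(k, t) = (t + 3) + 3 = (3 + t) + 3 = 6 + t)
a(h) = -84/h
√(34652 + a(S(B(-1), -14))) = √(34652 - 84/(6 - 14)) = √(34652 - 84/(-8)) = √(34652 - 84*(-⅛)) = √(34652 + 21/2) = √(69325/2) = 5*√5546/2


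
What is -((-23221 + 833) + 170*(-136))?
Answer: 45508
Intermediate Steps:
-((-23221 + 833) + 170*(-136)) = -(-22388 - 23120) = -1*(-45508) = 45508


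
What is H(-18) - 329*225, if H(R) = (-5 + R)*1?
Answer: -74048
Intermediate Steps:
H(R) = -5 + R
H(-18) - 329*225 = (-5 - 18) - 329*225 = -23 - 74025 = -74048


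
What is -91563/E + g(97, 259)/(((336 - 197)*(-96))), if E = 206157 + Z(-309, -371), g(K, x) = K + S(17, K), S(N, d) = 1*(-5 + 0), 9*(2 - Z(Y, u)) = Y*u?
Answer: -29053393/60492522 ≈ -0.48028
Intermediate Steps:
Z(Y, u) = 2 - Y*u/9
S(N, d) = -5 (S(N, d) = 1*(-5) = -5)
g(K, x) = -5 + K (g(K, x) = K - 5 = -5 + K)
E = 580264/3 (E = 206157 + (2 - ⅑*(-309)*(-371)) = 206157 + (2 - 38213/3) = 206157 - 38207/3 = 580264/3 ≈ 1.9342e+5)
-91563/E + g(97, 259)/(((336 - 197)*(-96))) = -91563/580264/3 + (-5 + 97)/(((336 - 197)*(-96))) = -91563*3/580264 + 92/((139*(-96))) = -274689/580264 + 92/(-13344) = -274689/580264 + 92*(-1/13344) = -274689/580264 - 23/3336 = -29053393/60492522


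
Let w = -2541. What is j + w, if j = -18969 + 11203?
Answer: -10307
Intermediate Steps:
j = -7766
j + w = -7766 - 2541 = -10307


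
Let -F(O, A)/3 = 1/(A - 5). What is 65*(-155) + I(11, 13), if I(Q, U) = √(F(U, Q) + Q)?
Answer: -10075 + √42/2 ≈ -10072.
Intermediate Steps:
F(O, A) = -3/(-5 + A) (F(O, A) = -3/(A - 5) = -3/(-5 + A))
I(Q, U) = √(Q - 3/(-5 + Q)) (I(Q, U) = √(-3/(-5 + Q) + Q) = √(Q - 3/(-5 + Q)))
65*(-155) + I(11, 13) = 65*(-155) + √((-3 + 11*(-5 + 11))/(-5 + 11)) = -10075 + √((-3 + 11*6)/6) = -10075 + √((-3 + 66)/6) = -10075 + √((⅙)*63) = -10075 + √(21/2) = -10075 + √42/2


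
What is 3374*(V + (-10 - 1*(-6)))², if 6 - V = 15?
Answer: 570206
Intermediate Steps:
V = -9 (V = 6 - 1*15 = 6 - 15 = -9)
3374*(V + (-10 - 1*(-6)))² = 3374*(-9 + (-10 - 1*(-6)))² = 3374*(-9 + (-10 + 6))² = 3374*(-9 - 4)² = 3374*(-13)² = 3374*169 = 570206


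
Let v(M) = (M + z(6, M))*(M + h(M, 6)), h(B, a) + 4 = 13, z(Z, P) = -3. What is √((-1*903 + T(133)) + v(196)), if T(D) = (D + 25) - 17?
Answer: √38803 ≈ 196.98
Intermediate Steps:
h(B, a) = 9 (h(B, a) = -4 + 13 = 9)
T(D) = 8 + D (T(D) = (25 + D) - 17 = 8 + D)
v(M) = (-3 + M)*(9 + M) (v(M) = (M - 3)*(M + 9) = (-3 + M)*(9 + M))
√((-1*903 + T(133)) + v(196)) = √((-1*903 + (8 + 133)) + (-27 + 196² + 6*196)) = √((-903 + 141) + (-27 + 38416 + 1176)) = √(-762 + 39565) = √38803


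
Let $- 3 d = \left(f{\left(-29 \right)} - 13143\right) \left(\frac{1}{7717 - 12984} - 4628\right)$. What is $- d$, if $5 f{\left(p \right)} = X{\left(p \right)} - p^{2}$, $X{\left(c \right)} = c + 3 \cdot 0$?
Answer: $\frac{4704505661}{229} \approx 2.0544 \cdot 10^{7}$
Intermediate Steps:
$X{\left(c \right)} = c$ ($X{\left(c \right)} = c + 0 = c$)
$f{\left(p \right)} = - \frac{p^{2}}{5} + \frac{p}{5}$ ($f{\left(p \right)} = \frac{p - p^{2}}{5} = - \frac{p^{2}}{5} + \frac{p}{5}$)
$d = - \frac{4704505661}{229}$ ($d = - \frac{\left(\frac{1}{5} \left(-29\right) \left(1 - -29\right) - 13143\right) \left(\frac{1}{7717 - 12984} - 4628\right)}{3} = - \frac{\left(\frac{1}{5} \left(-29\right) \left(1 + 29\right) - 13143\right) \left(\frac{1}{-5267} - 4628\right)}{3} = - \frac{\left(\frac{1}{5} \left(-29\right) 30 - 13143\right) \left(- \frac{1}{5267} - 4628\right)}{3} = - \frac{\left(-174 - 13143\right) \left(- \frac{24375677}{5267}\right)}{3} = - \frac{\left(-13317\right) \left(- \frac{24375677}{5267}\right)}{3} = \left(- \frac{1}{3}\right) \frac{14113516983}{229} = - \frac{4704505661}{229} \approx -2.0544 \cdot 10^{7}$)
$- d = \left(-1\right) \left(- \frac{4704505661}{229}\right) = \frac{4704505661}{229}$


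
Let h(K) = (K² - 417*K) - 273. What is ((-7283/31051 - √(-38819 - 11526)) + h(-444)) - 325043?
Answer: 1768906085/31051 - I*√50345 ≈ 56968.0 - 224.38*I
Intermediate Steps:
h(K) = -273 + K² - 417*K
((-7283/31051 - √(-38819 - 11526)) + h(-444)) - 325043 = ((-7283/31051 - √(-38819 - 11526)) + (-273 + (-444)² - 417*(-444))) - 325043 = ((-7283*1/31051 - √(-50345)) + (-273 + 197136 + 185148)) - 325043 = ((-7283/31051 - I*√50345) + 382011) - 325043 = (11861816278/31051 - I*√50345) - 325043 = 1768906085/31051 - I*√50345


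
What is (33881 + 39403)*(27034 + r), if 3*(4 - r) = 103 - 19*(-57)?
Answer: 1952481184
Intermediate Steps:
r = -1174/3 (r = 4 - (103 - 19*(-57))/3 = 4 - (103 + 1083)/3 = 4 - ⅓*1186 = 4 - 1186/3 = -1174/3 ≈ -391.33)
(33881 + 39403)*(27034 + r) = (33881 + 39403)*(27034 - 1174/3) = 73284*(79928/3) = 1952481184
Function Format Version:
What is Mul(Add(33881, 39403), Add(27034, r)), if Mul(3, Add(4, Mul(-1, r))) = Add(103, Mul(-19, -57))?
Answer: 1952481184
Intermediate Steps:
r = Rational(-1174, 3) (r = Add(4, Mul(Rational(-1, 3), Add(103, Mul(-19, -57)))) = Add(4, Mul(Rational(-1, 3), Add(103, 1083))) = Add(4, Mul(Rational(-1, 3), 1186)) = Add(4, Rational(-1186, 3)) = Rational(-1174, 3) ≈ -391.33)
Mul(Add(33881, 39403), Add(27034, r)) = Mul(Add(33881, 39403), Add(27034, Rational(-1174, 3))) = Mul(73284, Rational(79928, 3)) = 1952481184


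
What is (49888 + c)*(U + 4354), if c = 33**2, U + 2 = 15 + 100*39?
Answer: 421426859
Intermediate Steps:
U = 3913 (U = -2 + (15 + 100*39) = -2 + (15 + 3900) = -2 + 3915 = 3913)
c = 1089
(49888 + c)*(U + 4354) = (49888 + 1089)*(3913 + 4354) = 50977*8267 = 421426859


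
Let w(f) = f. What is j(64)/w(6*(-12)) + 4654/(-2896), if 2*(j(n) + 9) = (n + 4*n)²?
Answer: -4643257/6516 ≈ -712.59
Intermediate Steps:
j(n) = -9 + 25*n²/2 (j(n) = -9 + (n + 4*n)²/2 = -9 + (5*n)²/2 = -9 + (25*n²)/2 = -9 + 25*n²/2)
j(64)/w(6*(-12)) + 4654/(-2896) = (-9 + (25/2)*64²)/((6*(-12))) + 4654/(-2896) = (-9 + (25/2)*4096)/(-72) + 4654*(-1/2896) = (-9 + 51200)*(-1/72) - 2327/1448 = 51191*(-1/72) - 2327/1448 = -51191/72 - 2327/1448 = -4643257/6516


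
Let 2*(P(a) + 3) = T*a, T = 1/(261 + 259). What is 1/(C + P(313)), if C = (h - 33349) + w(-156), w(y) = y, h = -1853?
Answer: -1040/36775127 ≈ -2.8280e-5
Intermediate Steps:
T = 1/520 ≈ 0.0019231
P(a) = -3 + a/1040 (P(a) = -3 + (a/520)/2 = -3 + a/1040)
C = -35358 (C = (-1853 - 33349) - 156 = -35202 - 156 = -35358)
1/(C + P(313)) = 1/(-35358 + (-3 + (1/1040)*313)) = 1/(-35358 + (-3 + 313/1040)) = 1/(-35358 - 2807/1040) = 1/(-36775127/1040) = -1040/36775127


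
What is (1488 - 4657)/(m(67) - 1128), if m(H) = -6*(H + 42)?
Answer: 3169/1782 ≈ 1.7783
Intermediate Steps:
m(H) = -252 - 6*H (m(H) = -6*(42 + H) = -252 - 6*H)
(1488 - 4657)/(m(67) - 1128) = (1488 - 4657)/((-252 - 6*67) - 1128) = -3169/((-252 - 402) - 1128) = -3169/(-654 - 1128) = -3169/(-1782) = -3169*(-1/1782) = 3169/1782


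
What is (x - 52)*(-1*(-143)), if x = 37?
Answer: -2145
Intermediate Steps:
(x - 52)*(-1*(-143)) = (37 - 52)*(-1*(-143)) = -15*143 = -2145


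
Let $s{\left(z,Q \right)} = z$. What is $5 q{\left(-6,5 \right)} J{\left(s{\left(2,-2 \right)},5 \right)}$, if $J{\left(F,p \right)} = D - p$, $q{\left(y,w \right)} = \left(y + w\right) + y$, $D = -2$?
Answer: $245$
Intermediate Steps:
$q{\left(y,w \right)} = w + 2 y$ ($q{\left(y,w \right)} = \left(w + y\right) + y = w + 2 y$)
$J{\left(F,p \right)} = -2 - p$
$5 q{\left(-6,5 \right)} J{\left(s{\left(2,-2 \right)},5 \right)} = 5 \left(5 + 2 \left(-6\right)\right) \left(-2 - 5\right) = 5 \left(5 - 12\right) \left(-2 - 5\right) = 5 \left(-7\right) \left(-7\right) = \left(-35\right) \left(-7\right) = 245$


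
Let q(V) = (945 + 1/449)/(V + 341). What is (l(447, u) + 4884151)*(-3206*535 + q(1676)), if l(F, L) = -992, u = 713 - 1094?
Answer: -7585256759452218216/905633 ≈ -8.3756e+12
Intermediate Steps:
u = -381
q(V) = 424306/(449*(341 + V)) (q(V) = (945 + 1/449)/(341 + V) = 424306/(449*(341 + V)))
(l(447, u) + 4884151)*(-3206*535 + q(1676)) = (-992 + 4884151)*(-3206*535 + 424306/(449*(341 + 1676))) = 4883159*(-1715210 + (424306/449)/2017) = 4883159*(-1715210 + (424306/449)*(1/2017)) = 4883159*(-1715210 + 424306/905633) = 4883159*(-1553350353624/905633) = -7585256759452218216/905633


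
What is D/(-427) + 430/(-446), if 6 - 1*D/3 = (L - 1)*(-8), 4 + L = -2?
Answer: -58355/95221 ≈ -0.61284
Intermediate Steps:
L = -6 (L = -4 - 2 = -6)
D = -150 (D = 18 - 3*(-6 - 1)*(-8) = 18 - (-21)*(-8) = 18 - 3*56 = 18 - 168 = -150)
D/(-427) + 430/(-446) = -150/(-427) + 430/(-446) = -150*(-1/427) + 430*(-1/446) = 150/427 - 215/223 = -58355/95221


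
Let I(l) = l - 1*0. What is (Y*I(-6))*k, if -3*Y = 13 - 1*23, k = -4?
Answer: 80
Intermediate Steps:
I(l) = l (I(l) = l + 0 = l)
Y = 10/3 (Y = -(13 - 1*23)/3 = -(13 - 23)/3 = -1/3*(-10) = 10/3 ≈ 3.3333)
(Y*I(-6))*k = ((10/3)*(-6))*(-4) = -20*(-4) = 80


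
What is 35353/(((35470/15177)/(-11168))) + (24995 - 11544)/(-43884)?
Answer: -131481249960076621/778282740 ≈ -1.6894e+8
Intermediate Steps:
35353/(((35470/15177)/(-11168))) + (24995 - 11544)/(-43884) = 35353/(((35470*(1/15177))*(-1/11168))) + 13451*(-1/43884) = 35353/(((35470/15177)*(-1/11168))) - 13451/43884 = 35353/(-17735/84748368) - 13451/43884 = 35353*(-84748368/17735) - 13451/43884 = -2996109053904/17735 - 13451/43884 = -131481249960076621/778282740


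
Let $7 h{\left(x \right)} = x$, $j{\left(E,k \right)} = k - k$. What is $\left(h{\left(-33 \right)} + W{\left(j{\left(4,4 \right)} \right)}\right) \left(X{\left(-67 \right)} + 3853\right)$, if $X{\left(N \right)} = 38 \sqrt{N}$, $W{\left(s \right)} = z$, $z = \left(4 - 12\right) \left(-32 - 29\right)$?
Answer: $\frac{13034699}{7} + \frac{128554 i \sqrt{67}}{7} \approx 1.8621 \cdot 10^{6} + 1.5032 \cdot 10^{5} i$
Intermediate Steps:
$j{\left(E,k \right)} = 0$
$z = 488$ ($z = \left(-8\right) \left(-61\right) = 488$)
$W{\left(s \right)} = 488$
$h{\left(x \right)} = \frac{x}{7}$
$\left(h{\left(-33 \right)} + W{\left(j{\left(4,4 \right)} \right)}\right) \left(X{\left(-67 \right)} + 3853\right) = \left(\frac{1}{7} \left(-33\right) + 488\right) \left(38 \sqrt{-67} + 3853\right) = \left(- \frac{33}{7} + 488\right) \left(38 i \sqrt{67} + 3853\right) = \frac{3383 \left(38 i \sqrt{67} + 3853\right)}{7} = \frac{3383 \left(3853 + 38 i \sqrt{67}\right)}{7} = \frac{13034699}{7} + \frac{128554 i \sqrt{67}}{7}$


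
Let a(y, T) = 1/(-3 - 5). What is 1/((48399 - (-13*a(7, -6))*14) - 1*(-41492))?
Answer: 4/359473 ≈ 1.1127e-5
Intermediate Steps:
a(y, T) = -⅛ (a(y, T) = 1/(-8) = -⅛)
1/((48399 - (-13*a(7, -6))*14) - 1*(-41492)) = 1/((48399 - (-13*(-⅛))*14) - 1*(-41492)) = 1/((48399 - 13*14/8) + 41492) = 1/((48399 - 1*91/4) + 41492) = 1/((48399 - 91/4) + 41492) = 1/(193505/4 + 41492) = 1/(359473/4) = 4/359473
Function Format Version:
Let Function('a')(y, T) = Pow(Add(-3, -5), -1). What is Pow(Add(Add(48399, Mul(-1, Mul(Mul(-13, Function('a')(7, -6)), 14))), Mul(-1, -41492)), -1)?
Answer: Rational(4, 359473) ≈ 1.1127e-5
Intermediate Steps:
Function('a')(y, T) = Rational(-1, 8) (Function('a')(y, T) = Pow(-8, -1) = Rational(-1, 8))
Pow(Add(Add(48399, Mul(-1, Mul(Mul(-13, Function('a')(7, -6)), 14))), Mul(-1, -41492)), -1) = Pow(Add(Add(48399, Mul(-1, Mul(Mul(-13, Rational(-1, 8)), 14))), Mul(-1, -41492)), -1) = Pow(Add(Add(48399, Mul(-1, Mul(Rational(13, 8), 14))), 41492), -1) = Pow(Add(Add(48399, Mul(-1, Rational(91, 4))), 41492), -1) = Pow(Add(Add(48399, Rational(-91, 4)), 41492), -1) = Pow(Add(Rational(193505, 4), 41492), -1) = Pow(Rational(359473, 4), -1) = Rational(4, 359473)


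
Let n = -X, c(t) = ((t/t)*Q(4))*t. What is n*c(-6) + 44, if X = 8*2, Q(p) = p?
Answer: 428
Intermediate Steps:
X = 16
c(t) = 4*t (c(t) = ((t/t)*4)*t = (1*4)*t = 4*t)
n = -16 (n = -1*16 = -16)
n*c(-6) + 44 = -64*(-6) + 44 = -16*(-24) + 44 = 384 + 44 = 428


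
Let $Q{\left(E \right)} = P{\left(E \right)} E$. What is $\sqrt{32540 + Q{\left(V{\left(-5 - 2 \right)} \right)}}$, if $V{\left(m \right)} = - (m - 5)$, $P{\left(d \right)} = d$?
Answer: $2 \sqrt{8171} \approx 180.79$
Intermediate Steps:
$V{\left(m \right)} = 5 - m$ ($V{\left(m \right)} = - (-5 + m) = 5 - m$)
$Q{\left(E \right)} = E^{2}$ ($Q{\left(E \right)} = E E = E^{2}$)
$\sqrt{32540 + Q{\left(V{\left(-5 - 2 \right)} \right)}} = \sqrt{32540 + \left(5 - \left(-5 - 2\right)\right)^{2}} = \sqrt{32540 + \left(5 - -7\right)^{2}} = \sqrt{32540 + \left(5 + 7\right)^{2}} = \sqrt{32540 + 12^{2}} = \sqrt{32540 + 144} = \sqrt{32684} = 2 \sqrt{8171}$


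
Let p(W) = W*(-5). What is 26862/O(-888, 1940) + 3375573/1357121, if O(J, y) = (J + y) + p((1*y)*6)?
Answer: 78226130751/38778375454 ≈ 2.0173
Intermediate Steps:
p(W) = -5*W
O(J, y) = J - 29*y (O(J, y) = (J + y) - 5*1*y*6 = (J + y) - 5*y*6 = (J + y) - 30*y = J - 29*y)
26862/O(-888, 1940) + 3375573/1357121 = 26862/(-888 - 29*1940) + 3375573/1357121 = 26862/(-888 - 56260) + 3375573*(1/1357121) = 26862/(-57148) + 3375573/1357121 = 26862*(-1/57148) + 3375573/1357121 = -13431/28574 + 3375573/1357121 = 78226130751/38778375454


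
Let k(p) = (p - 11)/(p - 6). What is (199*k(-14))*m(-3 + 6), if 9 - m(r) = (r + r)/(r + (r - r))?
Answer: 6965/4 ≈ 1741.3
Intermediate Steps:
k(p) = (-11 + p)/(-6 + p)
m(r) = 7 (m(r) = 9 - (r + r)/(r + (r - r)) = 9 - 2*r/(r + 0) = 9 - 2*r/r = 9 - 1*2 = 9 - 2 = 7)
(199*k(-14))*m(-3 + 6) = (199*((-11 - 14)/(-6 - 14)))*7 = (199*(-25/(-20)))*7 = (199*(-1/20*(-25)))*7 = (199*(5/4))*7 = (995/4)*7 = 6965/4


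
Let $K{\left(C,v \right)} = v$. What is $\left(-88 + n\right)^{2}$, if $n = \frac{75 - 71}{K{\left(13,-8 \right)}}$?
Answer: $\frac{31329}{4} \approx 7832.3$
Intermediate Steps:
$n = - \frac{1}{2}$ ($n = \frac{75 - 71}{-8} = \left(75 - 71\right) \left(- \frac{1}{8}\right) = 4 \left(- \frac{1}{8}\right) = - \frac{1}{2} \approx -0.5$)
$\left(-88 + n\right)^{2} = \left(-88 - \frac{1}{2}\right)^{2} = \left(- \frac{177}{2}\right)^{2} = \frac{31329}{4}$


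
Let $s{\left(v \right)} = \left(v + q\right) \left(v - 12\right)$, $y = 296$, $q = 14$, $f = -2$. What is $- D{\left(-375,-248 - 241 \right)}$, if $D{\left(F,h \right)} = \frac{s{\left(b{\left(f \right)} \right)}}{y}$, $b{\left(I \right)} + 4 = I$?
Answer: $\frac{18}{37} \approx 0.48649$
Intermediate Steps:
$b{\left(I \right)} = -4 + I$
$s{\left(v \right)} = \left(-12 + v\right) \left(14 + v\right)$ ($s{\left(v \right)} = \left(v + 14\right) \left(v - 12\right) = \left(14 + v\right) \left(-12 + v\right) = \left(-12 + v\right) \left(14 + v\right)$)
$D{\left(F,h \right)} = - \frac{18}{37}$ ($D{\left(F,h \right)} = \frac{-168 + \left(-4 - 2\right)^{2} + 2 \left(-4 - 2\right)}{296} = \left(-168 + \left(-6\right)^{2} + 2 \left(-6\right)\right) \frac{1}{296} = \left(-168 + 36 - 12\right) \frac{1}{296} = \left(-144\right) \frac{1}{296} = - \frac{18}{37}$)
$- D{\left(-375,-248 - 241 \right)} = \left(-1\right) \left(- \frac{18}{37}\right) = \frac{18}{37}$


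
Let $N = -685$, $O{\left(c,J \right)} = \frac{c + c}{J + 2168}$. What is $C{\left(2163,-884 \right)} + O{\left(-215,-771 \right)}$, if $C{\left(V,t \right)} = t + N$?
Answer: $- \frac{2192323}{1397} \approx -1569.3$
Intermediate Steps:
$O{\left(c,J \right)} = \frac{2 c}{2168 + J}$
$C{\left(V,t \right)} = -685 + t$ ($C{\left(V,t \right)} = t - 685 = -685 + t$)
$C{\left(2163,-884 \right)} + O{\left(-215,-771 \right)} = \left(-685 - 884\right) + 2 \left(-215\right) \frac{1}{2168 - 771} = -1569 + 2 \left(-215\right) \frac{1}{1397} = -1569 - \frac{430}{1397} = - \frac{2192323}{1397}$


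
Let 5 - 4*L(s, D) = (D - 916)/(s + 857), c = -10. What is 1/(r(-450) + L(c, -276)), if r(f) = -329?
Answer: -3388/1109225 ≈ -0.0030544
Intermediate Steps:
L(s, D) = 5/4 - (-916 + D)/(4*(857 + s)) (L(s, D) = 5/4 - (D - 916)/(4*(s + 857)) = 5/4 - (-916 + D)/(4*(857 + s)))
1/(r(-450) + L(c, -276)) = 1/(-329 + (5201 - 1*(-276) + 5*(-10))/(4*(857 - 10))) = 1/(-329 + (¼)*(5201 + 276 - 50)/847) = 1/(-329 + (¼)*(1/847)*5427) = 1/(-329 + 5427/3388) = 1/(-1109225/3388) = -3388/1109225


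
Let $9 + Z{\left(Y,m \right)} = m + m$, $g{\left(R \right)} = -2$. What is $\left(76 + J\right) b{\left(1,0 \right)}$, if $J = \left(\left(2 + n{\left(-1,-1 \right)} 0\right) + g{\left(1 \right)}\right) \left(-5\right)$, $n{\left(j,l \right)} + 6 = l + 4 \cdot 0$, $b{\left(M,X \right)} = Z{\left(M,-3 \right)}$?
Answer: $-1140$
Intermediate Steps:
$Z{\left(Y,m \right)} = -9 + 2 m$ ($Z{\left(Y,m \right)} = -9 + \left(m + m\right) = -9 + 2 m$)
$b{\left(M,X \right)} = -15$ ($b{\left(M,X \right)} = -9 + 2 \left(-3\right) = -9 - 6 = -15$)
$n{\left(j,l \right)} = -6 + l$ ($n{\left(j,l \right)} = -6 + \left(l + 4 \cdot 0\right) = -6 + \left(l + 0\right) = -6 + l$)
$J = 0$ ($J = \left(\left(2 + \left(-6 - 1\right) 0\right) - 2\right) \left(-5\right) = \left(\left(2 - 0\right) - 2\right) \left(-5\right) = \left(\left(2 + 0\right) - 2\right) \left(-5\right) = \left(2 - 2\right) \left(-5\right) = 0 \left(-5\right) = 0$)
$\left(76 + J\right) b{\left(1,0 \right)} = \left(76 + 0\right) \left(-15\right) = 76 \left(-15\right) = -1140$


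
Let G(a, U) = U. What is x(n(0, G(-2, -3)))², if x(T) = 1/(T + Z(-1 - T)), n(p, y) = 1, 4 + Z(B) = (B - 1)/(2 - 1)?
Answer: 1/36 ≈ 0.027778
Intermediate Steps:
Z(B) = -5 + B (Z(B) = -4 + (B - 1)/(2 - 1) = -4 + (-1 + B)/1 = -4 + (-1 + B)*1 = -4 + (-1 + B) = -5 + B)
x(T) = -⅙ (x(T) = 1/(T + (-5 + (-1 - T))) = 1/(T + (-6 - T)) = 1/(-6) = -⅙)
x(n(0, G(-2, -3)))² = (-⅙)² = 1/36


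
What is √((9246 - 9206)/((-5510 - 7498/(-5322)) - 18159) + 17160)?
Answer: 3*√18906563824923926/3148973 ≈ 131.00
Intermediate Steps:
√((9246 - 9206)/((-5510 - 7498/(-5322)) - 18159) + 17160) = √(40/((-5510 - 7498*(-1/5322)) - 18159) + 17160) = √(40/((-5510 + 3749/2661) - 18159) + 17160) = √(40/(-14658361/2661 - 18159) + 17160) = √(40/(-62979460/2661) + 17160) = √(40*(-2661/62979460) + 17160) = √(-5322/3148973 + 17160) = √(54036371358/3148973) = 3*√18906563824923926/3148973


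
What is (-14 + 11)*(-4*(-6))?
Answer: -72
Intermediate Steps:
(-14 + 11)*(-4*(-6)) = -3*24 = -72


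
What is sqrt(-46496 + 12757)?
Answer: I*sqrt(33739) ≈ 183.68*I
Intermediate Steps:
sqrt(-46496 + 12757) = sqrt(-33739) = I*sqrt(33739)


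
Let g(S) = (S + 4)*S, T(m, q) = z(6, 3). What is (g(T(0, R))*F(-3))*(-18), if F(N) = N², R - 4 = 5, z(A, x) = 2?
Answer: -1944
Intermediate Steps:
R = 9 (R = 4 + 5 = 9)
T(m, q) = 2
g(S) = S*(4 + S) (g(S) = (4 + S)*S = S*(4 + S))
(g(T(0, R))*F(-3))*(-18) = ((2*(4 + 2))*(-3)²)*(-18) = ((2*6)*9)*(-18) = (12*9)*(-18) = 108*(-18) = -1944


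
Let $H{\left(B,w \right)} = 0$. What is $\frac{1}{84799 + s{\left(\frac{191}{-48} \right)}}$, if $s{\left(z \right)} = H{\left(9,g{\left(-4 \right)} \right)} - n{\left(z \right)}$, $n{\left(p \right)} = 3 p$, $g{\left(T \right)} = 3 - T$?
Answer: $\frac{16}{1356975} \approx 1.1791 \cdot 10^{-5}$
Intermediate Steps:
$s{\left(z \right)} = - 3 z$ ($s{\left(z \right)} = 0 - 3 z = - 3 z$)
$\frac{1}{84799 + s{\left(\frac{191}{-48} \right)}} = \frac{1}{84799 - 3 \frac{191}{-48}} = \frac{1}{84799 - 3 \cdot 191 \left(- \frac{1}{48}\right)} = \frac{1}{84799 - - \frac{191}{16}} = \frac{1}{84799 + \frac{191}{16}} = \frac{1}{\frac{1356975}{16}} = \frac{16}{1356975}$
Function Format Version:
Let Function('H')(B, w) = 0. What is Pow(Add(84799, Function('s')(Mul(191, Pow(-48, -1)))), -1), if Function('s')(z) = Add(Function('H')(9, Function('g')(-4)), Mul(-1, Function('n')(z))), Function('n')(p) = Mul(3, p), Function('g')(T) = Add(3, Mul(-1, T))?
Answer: Rational(16, 1356975) ≈ 1.1791e-5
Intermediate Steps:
Function('s')(z) = Mul(-3, z) (Function('s')(z) = Add(0, Mul(-1, Mul(3, z))) = Add(0, Mul(-3, z)) = Mul(-3, z))
Pow(Add(84799, Function('s')(Mul(191, Pow(-48, -1)))), -1) = Pow(Add(84799, Mul(-3, Mul(191, Pow(-48, -1)))), -1) = Pow(Add(84799, Mul(-3, Mul(191, Rational(-1, 48)))), -1) = Pow(Add(84799, Mul(-3, Rational(-191, 48))), -1) = Pow(Add(84799, Rational(191, 16)), -1) = Pow(Rational(1356975, 16), -1) = Rational(16, 1356975)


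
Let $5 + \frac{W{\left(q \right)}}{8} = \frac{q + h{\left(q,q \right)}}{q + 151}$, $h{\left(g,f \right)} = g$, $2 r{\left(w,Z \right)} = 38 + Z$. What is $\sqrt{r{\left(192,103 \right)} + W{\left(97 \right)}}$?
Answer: $\frac{\sqrt{141298}}{62} \approx 6.0628$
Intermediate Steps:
$r{\left(w,Z \right)} = 19 + \frac{Z}{2}$ ($r{\left(w,Z \right)} = \frac{38 + Z}{2} = 19 + \frac{Z}{2}$)
$W{\left(q \right)} = -40 + \frac{16 q}{151 + q}$ ($W{\left(q \right)} = -40 + 8 \frac{q + q}{q + 151} = -40 + 8 \frac{2 q}{151 + q} = -40 + \frac{16 q}{151 + q}$)
$\sqrt{r{\left(192,103 \right)} + W{\left(97 \right)}} = \sqrt{\left(19 + \frac{1}{2} \cdot 103\right) + \frac{8 \left(-755 - 291\right)}{151 + 97}} = \sqrt{\left(19 + \frac{103}{2}\right) + \frac{8 \left(-755 - 291\right)}{248}} = \sqrt{\frac{141}{2} + 8 \cdot \frac{1}{248} \left(-1046\right)} = \sqrt{\frac{141}{2} - \frac{1046}{31}} = \sqrt{\frac{2279}{62}} = \frac{\sqrt{141298}}{62}$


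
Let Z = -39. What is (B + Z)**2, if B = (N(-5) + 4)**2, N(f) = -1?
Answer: 900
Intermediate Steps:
B = 9 (B = (-1 + 4)**2 = 3**2 = 9)
(B + Z)**2 = (9 - 39)**2 = (-30)**2 = 900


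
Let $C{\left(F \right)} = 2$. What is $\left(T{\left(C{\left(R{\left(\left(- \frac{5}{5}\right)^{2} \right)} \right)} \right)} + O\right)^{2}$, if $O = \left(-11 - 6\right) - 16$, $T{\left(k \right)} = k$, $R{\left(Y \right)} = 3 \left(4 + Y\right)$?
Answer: $961$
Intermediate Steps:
$R{\left(Y \right)} = 12 + 3 Y$
$O = -33$ ($O = -17 - 16 = -33$)
$\left(T{\left(C{\left(R{\left(\left(- \frac{5}{5}\right)^{2} \right)} \right)} \right)} + O\right)^{2} = \left(2 - 33\right)^{2} = \left(-31\right)^{2} = 961$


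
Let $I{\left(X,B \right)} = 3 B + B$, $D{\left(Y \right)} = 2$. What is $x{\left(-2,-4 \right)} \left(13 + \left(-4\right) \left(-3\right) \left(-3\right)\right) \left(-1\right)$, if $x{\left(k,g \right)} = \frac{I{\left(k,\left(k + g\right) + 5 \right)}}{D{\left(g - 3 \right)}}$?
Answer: $-46$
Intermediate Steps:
$I{\left(X,B \right)} = 4 B$
$x{\left(k,g \right)} = 10 + 2 g + 2 k$ ($x{\left(k,g \right)} = \frac{4 \left(\left(k + g\right) + 5\right)}{2} = 4 \left(\left(g + k\right) + 5\right) \frac{1}{2} = 4 \left(5 + g + k\right) \frac{1}{2} = \left(20 + 4 g + 4 k\right) \frac{1}{2} = 10 + 2 g + 2 k$)
$x{\left(-2,-4 \right)} \left(13 + \left(-4\right) \left(-3\right) \left(-3\right)\right) \left(-1\right) = \left(10 + 2 \left(-4\right) + 2 \left(-2\right)\right) \left(13 + \left(-4\right) \left(-3\right) \left(-3\right)\right) \left(-1\right) = \left(10 - 8 - 4\right) \left(13 + 12 \left(-3\right)\right) \left(-1\right) = - 2 \left(13 - 36\right) \left(-1\right) = \left(-2\right) \left(-23\right) \left(-1\right) = 46 \left(-1\right) = -46$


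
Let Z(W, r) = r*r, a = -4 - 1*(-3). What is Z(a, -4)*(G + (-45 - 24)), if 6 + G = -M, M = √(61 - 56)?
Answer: -1200 - 16*√5 ≈ -1235.8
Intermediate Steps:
a = -1 (a = -4 + 3 = -1)
M = √5 ≈ 2.2361
Z(W, r) = r²
G = -6 - √5 ≈ -8.2361
Z(a, -4)*(G + (-45 - 24)) = (-4)²*((-6 - √5) + (-45 - 24)) = 16*((-6 - √5) - 69) = 16*(-75 - √5) = -1200 - 16*√5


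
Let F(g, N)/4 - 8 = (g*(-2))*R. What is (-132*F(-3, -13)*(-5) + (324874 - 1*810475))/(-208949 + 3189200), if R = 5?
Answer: -42809/331139 ≈ -0.12928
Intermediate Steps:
F(g, N) = 32 - 40*g (F(g, N) = 32 + 4*((g*(-2))*5) = 32 + 4*(-2*g*5) = 32 + 4*(-10*g) = 32 - 40*g)
(-132*F(-3, -13)*(-5) + (324874 - 1*810475))/(-208949 + 3189200) = (-132*(32 - 40*(-3))*(-5) + (324874 - 1*810475))/(-208949 + 3189200) = (-132*(32 + 120)*(-5) + (324874 - 810475))/2980251 = (-132*152*(-5) - 485601)*(1/2980251) = (-20064*(-5) - 485601)*(1/2980251) = (100320 - 485601)*(1/2980251) = -385281*1/2980251 = -42809/331139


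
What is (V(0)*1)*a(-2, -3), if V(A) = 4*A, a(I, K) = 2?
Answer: 0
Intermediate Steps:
(V(0)*1)*a(-2, -3) = ((4*0)*1)*2 = (0*1)*2 = 0*2 = 0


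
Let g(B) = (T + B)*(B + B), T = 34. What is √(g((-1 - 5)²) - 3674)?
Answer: √1366 ≈ 36.959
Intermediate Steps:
g(B) = 2*B*(34 + B) (g(B) = (34 + B)*(B + B) = (34 + B)*(2*B) = 2*B*(34 + B))
√(g((-1 - 5)²) - 3674) = √(2*(-1 - 5)²*(34 + (-1 - 5)²) - 3674) = √(2*(-6)²*(34 + (-6)²) - 3674) = √(2*36*(34 + 36) - 3674) = √(2*36*70 - 3674) = √(5040 - 3674) = √1366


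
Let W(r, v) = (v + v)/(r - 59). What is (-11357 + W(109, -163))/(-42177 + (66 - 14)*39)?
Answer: 94696/334575 ≈ 0.28303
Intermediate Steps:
W(r, v) = 2*v/(-59 + r) (W(r, v) = (2*v)/(-59 + r) = 2*v/(-59 + r))
(-11357 + W(109, -163))/(-42177 + (66 - 14)*39) = (-11357 + 2*(-163)/(-59 + 109))/(-42177 + (66 - 14)*39) = (-11357 + 2*(-163)/50)/(-42177 + 52*39) = (-11357 + 2*(-163)*(1/50))/(-42177 + 2028) = (-11357 - 163/25)/(-40149) = -284088/25*(-1/40149) = 94696/334575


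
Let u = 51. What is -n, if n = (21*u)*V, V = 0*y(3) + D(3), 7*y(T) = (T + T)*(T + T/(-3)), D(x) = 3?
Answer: -3213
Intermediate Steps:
y(T) = 4*T²/21 (y(T) = ((T + T)*(T + T/(-3)))/7 = ((2*T)*(T + T*(-⅓)))/7 = ((2*T)*(T - T/3))/7 = ((2*T)*(2*T/3))/7 = (4*T²/3)/7 = 4*T²/21)
V = 3 (V = 0*((4/21)*3²) + 3 = 0*((4/21)*9) + 3 = 0*(12/7) + 3 = 0 + 3 = 3)
n = 3213 (n = (21*51)*3 = 1071*3 = 3213)
-n = -1*3213 = -3213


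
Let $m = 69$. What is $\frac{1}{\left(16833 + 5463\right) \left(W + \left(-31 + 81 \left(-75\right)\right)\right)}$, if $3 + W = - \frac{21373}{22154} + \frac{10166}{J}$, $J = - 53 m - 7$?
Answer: $- \frac{230603}{31428798851595} \approx -7.3373 \cdot 10^{-9}$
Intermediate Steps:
$J = -3664$ ($J = \left(-53\right) 69 - 7 = -3657 - 7 = -3664$)
$W = - \frac{12432841}{1844824}$ ($W = -3 + \left(- \frac{21373}{22154} + \frac{10166}{-3664}\right) = -3 + \left(\left(-21373\right) \frac{1}{22154} + 10166 \left(- \frac{1}{3664}\right)\right) = -3 - \frac{6898369}{1844824} = - \frac{12432841}{1844824} \approx -6.7393$)
$\frac{1}{\left(16833 + 5463\right) \left(W + \left(-31 + 81 \left(-75\right)\right)\right)} = \frac{1}{\left(16833 + 5463\right) \left(- \frac{12432841}{1844824} + \left(-31 + 81 \left(-75\right)\right)\right)} = \frac{1}{22296 \left(- \frac{12432841}{1844824} - 6106\right)} = \frac{1}{22296 \left(- \frac{11276928185}{1844824}\right)} = \frac{1}{- \frac{31428798851595}{230603}} = - \frac{230603}{31428798851595}$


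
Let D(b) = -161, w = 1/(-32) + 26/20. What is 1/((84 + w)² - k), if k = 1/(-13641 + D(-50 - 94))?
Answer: 176665600/1284493142349 ≈ 0.00013754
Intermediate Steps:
w = 203/160 (w = 1*(-1/32) + 26*(1/20) = -1/32 + 13/10 = 203/160 ≈ 1.2687)
k = -1/13802 (k = 1/(-13641 - 161) = 1/(-13802) = -1/13802 ≈ -7.2453e-5)
1/((84 + w)² - k) = 1/((84 + 203/160)² - 1*(-1/13802)) = 1/((13643/160)² + 1/13802) = 1/(186131449/25600 + 1/13802) = 1/(1284493142349/176665600) = 176665600/1284493142349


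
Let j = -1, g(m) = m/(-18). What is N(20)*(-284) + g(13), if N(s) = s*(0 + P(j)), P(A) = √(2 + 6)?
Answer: -13/18 - 11360*√2 ≈ -16066.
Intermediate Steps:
g(m) = -m/18 (g(m) = m*(-1/18) = -m/18)
P(A) = 2*√2 (P(A) = √8 = 2*√2)
N(s) = 2*s*√2 (N(s) = s*(0 + 2*√2) = s*(2*√2) = 2*s*√2)
N(20)*(-284) + g(13) = (2*20*√2)*(-284) - 1/18*13 = (40*√2)*(-284) - 13/18 = -11360*√2 - 13/18 = -13/18 - 11360*√2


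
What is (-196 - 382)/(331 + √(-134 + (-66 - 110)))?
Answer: -11254/6463 + 34*I*√310/6463 ≈ -1.7413 + 0.092624*I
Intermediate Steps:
(-196 - 382)/(331 + √(-134 + (-66 - 110))) = -578/(331 + √(-134 - 176)) = -578/(331 + √(-310)) = -578/(331 + I*√310)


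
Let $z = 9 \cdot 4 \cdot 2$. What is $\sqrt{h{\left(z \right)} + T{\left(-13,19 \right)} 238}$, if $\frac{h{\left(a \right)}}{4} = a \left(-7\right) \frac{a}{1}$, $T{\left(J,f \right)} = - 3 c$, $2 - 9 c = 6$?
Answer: $\frac{2 i \sqrt{325878}}{3} \approx 380.57 i$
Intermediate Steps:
$c = - \frac{4}{9}$ ($c = \frac{2}{9} - \frac{2}{3} = - \frac{4}{9} \approx -0.44444$)
$z = 72$ ($z = 36 \cdot 2 = 72$)
$T{\left(J,f \right)} = \frac{4}{3}$ ($T{\left(J,f \right)} = \left(-3\right) \left(- \frac{4}{9}\right) = \frac{4}{3}$)
$h{\left(a \right)} = - 28 a^{2}$ ($h{\left(a \right)} = 4 a \left(-7\right) \frac{a}{1} = 4 - 7 a a 1 = 4 - 7 a a = 4 \left(- 7 a^{2}\right) = - 28 a^{2}$)
$\sqrt{h{\left(z \right)} + T{\left(-13,19 \right)} 238} = \sqrt{- 28 \cdot 72^{2} + \frac{4}{3} \cdot 238} = \sqrt{\left(-28\right) 5184 + \frac{952}{3}} = \sqrt{-145152 + \frac{952}{3}} = \sqrt{- \frac{434504}{3}} = \frac{2 i \sqrt{325878}}{3}$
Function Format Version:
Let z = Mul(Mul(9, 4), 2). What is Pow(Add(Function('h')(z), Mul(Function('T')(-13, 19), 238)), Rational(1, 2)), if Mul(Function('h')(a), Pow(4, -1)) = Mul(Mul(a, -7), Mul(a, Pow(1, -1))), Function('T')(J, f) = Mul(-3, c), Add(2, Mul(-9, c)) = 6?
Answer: Mul(Rational(2, 3), I, Pow(325878, Rational(1, 2))) ≈ Mul(380.57, I)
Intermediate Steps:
c = Rational(-4, 9) (c = Add(Rational(2, 9), Mul(Rational(-1, 9), 6)) = Add(Rational(2, 9), Rational(-2, 3)) = Rational(-4, 9) ≈ -0.44444)
z = 72 (z = Mul(36, 2) = 72)
Function('T')(J, f) = Rational(4, 3) (Function('T')(J, f) = Mul(-3, Rational(-4, 9)) = Rational(4, 3))
Function('h')(a) = Mul(-28, Pow(a, 2)) (Function('h')(a) = Mul(4, Mul(Mul(a, -7), Mul(a, Pow(1, -1)))) = Mul(4, Mul(Mul(-7, a), Mul(a, 1))) = Mul(4, Mul(Mul(-7, a), a)) = Mul(4, Mul(-7, Pow(a, 2))) = Mul(-28, Pow(a, 2)))
Pow(Add(Function('h')(z), Mul(Function('T')(-13, 19), 238)), Rational(1, 2)) = Pow(Add(Mul(-28, Pow(72, 2)), Mul(Rational(4, 3), 238)), Rational(1, 2)) = Pow(Add(Mul(-28, 5184), Rational(952, 3)), Rational(1, 2)) = Pow(Add(-145152, Rational(952, 3)), Rational(1, 2)) = Pow(Rational(-434504, 3), Rational(1, 2)) = Mul(Rational(2, 3), I, Pow(325878, Rational(1, 2)))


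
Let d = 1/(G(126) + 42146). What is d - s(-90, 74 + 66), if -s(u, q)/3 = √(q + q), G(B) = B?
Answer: 1/42272 + 6*√70 ≈ 50.200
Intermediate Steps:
s(u, q) = -3*√2*√q (s(u, q) = -3*√(q + q) = -3*√2*√q)
d = 1/42272 (d = 1/(126 + 42146) = 1/42272 ≈ 2.3656e-5)
d - s(-90, 74 + 66) = 1/42272 - (-3)*√2*√(74 + 66) = 1/42272 - (-3)*√2*√140 = 1/42272 - (-3)*√2*2*√35 = 1/42272 - (-6)*√70 = 1/42272 + 6*√70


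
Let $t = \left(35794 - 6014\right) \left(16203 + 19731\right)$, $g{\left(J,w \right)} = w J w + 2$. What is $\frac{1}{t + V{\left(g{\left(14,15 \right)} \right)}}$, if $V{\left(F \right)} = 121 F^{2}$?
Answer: $\frac{1}{2272262104} \approx 4.4009 \cdot 10^{-10}$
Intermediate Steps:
$g{\left(J,w \right)} = 2 + J w^{2}$ ($g{\left(J,w \right)} = J w w + 2 = J w^{2} + 2 = 2 + J w^{2}$)
$t = 1070114520$ ($t = 29780 \cdot 35934 = 1070114520$)
$\frac{1}{t + V{\left(g{\left(14,15 \right)} \right)}} = \frac{1}{1070114520 + 121 \left(2 + 14 \cdot 15^{2}\right)^{2}} = \frac{1}{1070114520 + 121 \left(2 + 14 \cdot 225\right)^{2}} = \frac{1}{1070114520 + 121 \left(2 + 3150\right)^{2}} = \frac{1}{1070114520 + 121 \cdot 3152^{2}} = \frac{1}{1070114520 + 121 \cdot 9935104} = \frac{1}{1070114520 + 1202147584} = \frac{1}{2272262104}$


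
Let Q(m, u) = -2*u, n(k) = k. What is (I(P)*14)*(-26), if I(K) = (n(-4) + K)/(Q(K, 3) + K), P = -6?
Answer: -910/3 ≈ -303.33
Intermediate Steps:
I(K) = (-4 + K)/(-6 + K) (I(K) = (-4 + K)/(-2*3 + K) = (-4 + K)/(-6 + K))
(I(P)*14)*(-26) = (((-4 - 6)/(-6 - 6))*14)*(-26) = ((-10/(-12))*14)*(-26) = (-1/12*(-10)*14)*(-26) = ((⅚)*14)*(-26) = (35/3)*(-26) = -910/3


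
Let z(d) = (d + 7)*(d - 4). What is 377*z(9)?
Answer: 30160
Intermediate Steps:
z(d) = (-4 + d)*(7 + d) (z(d) = (7 + d)*(-4 + d) = (-4 + d)*(7 + d))
377*z(9) = 377*(-28 + 9² + 3*9) = 377*(-28 + 81 + 27) = 377*80 = 30160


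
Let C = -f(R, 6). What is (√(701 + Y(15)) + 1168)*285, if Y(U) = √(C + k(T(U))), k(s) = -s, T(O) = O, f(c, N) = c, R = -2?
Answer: 332880 + 285*√(701 + I*√13) ≈ 3.4043e+5 + 19.406*I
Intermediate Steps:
C = 2 (C = -1*(-2) = 2)
Y(U) = √(2 - U)
(√(701 + Y(15)) + 1168)*285 = (√(701 + √(2 - 1*15)) + 1168)*285 = (√(701 + √(2 - 15)) + 1168)*285 = (√(701 + √(-13)) + 1168)*285 = (√(701 + I*√13) + 1168)*285 = (1168 + √(701 + I*√13))*285 = 332880 + 285*√(701 + I*√13)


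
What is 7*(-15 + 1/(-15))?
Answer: -1582/15 ≈ -105.47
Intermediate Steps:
7*(-15 + 1/(-15)) = 7*(-15 - 1/15) = 7*(-226/15) = -1582/15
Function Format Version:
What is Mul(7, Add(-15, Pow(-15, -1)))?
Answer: Rational(-1582, 15) ≈ -105.47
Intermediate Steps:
Mul(7, Add(-15, Pow(-15, -1))) = Mul(7, Add(-15, Rational(-1, 15))) = Mul(7, Rational(-226, 15)) = Rational(-1582, 15)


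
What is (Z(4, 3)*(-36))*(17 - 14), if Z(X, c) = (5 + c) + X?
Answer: -1296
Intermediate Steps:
Z(X, c) = 5 + X + c
(Z(4, 3)*(-36))*(17 - 14) = ((5 + 4 + 3)*(-36))*(17 - 14) = (12*(-36))*3 = -432*3 = -1296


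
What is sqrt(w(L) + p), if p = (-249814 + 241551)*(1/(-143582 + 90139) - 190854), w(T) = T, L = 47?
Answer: sqrt(4504231364769181110)/53443 ≈ 39712.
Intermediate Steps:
p = 84281032698949/53443 (p = -8263*(1/(-53443) - 190854) = -8263*(-1/53443 - 190854) = -8263*(-10199810323/53443) = 84281032698949/53443 ≈ 1.5770e+9)
sqrt(w(L) + p) = sqrt(47 + 84281032698949/53443) = sqrt(84281035210770/53443) = sqrt(4504231364769181110)/53443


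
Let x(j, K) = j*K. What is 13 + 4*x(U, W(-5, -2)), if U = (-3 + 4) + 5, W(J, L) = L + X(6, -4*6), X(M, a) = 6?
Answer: 109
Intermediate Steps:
W(J, L) = 6 + L (W(J, L) = L + 6 = 6 + L)
U = 6 (U = 1 + 5 = 6)
x(j, K) = K*j
13 + 4*x(U, W(-5, -2)) = 13 + 4*((6 - 2)*6) = 13 + 4*(4*6) = 13 + 4*24 = 13 + 96 = 109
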